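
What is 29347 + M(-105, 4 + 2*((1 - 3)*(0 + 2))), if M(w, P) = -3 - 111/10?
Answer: 293329/10 ≈ 29333.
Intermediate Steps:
M(w, P) = -141/10 (M(w, P) = -3 - 111*⅒ = -3 - 111/10 = -141/10)
29347 + M(-105, 4 + 2*((1 - 3)*(0 + 2))) = 29347 - 141/10 = 293329/10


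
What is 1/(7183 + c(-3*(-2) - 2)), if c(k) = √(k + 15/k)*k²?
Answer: 7183/51593505 - 8*√31/51593505 ≈ 0.00013836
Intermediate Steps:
c(k) = k²*√(k + 15/k)
1/(7183 + c(-3*(-2) - 2)) = 1/(7183 + (-3*(-2) - 2)²*√((-3*(-2) - 2) + 15/(-3*(-2) - 2))) = 1/(7183 + (6 - 2)²*√((6 - 2) + 15/(6 - 2))) = 1/(7183 + 4²*√(4 + 15/4)) = 1/(7183 + 16*√(4 + 15*(¼))) = 1/(7183 + 16*√(4 + 15/4)) = 1/(7183 + 16*√(31/4)) = 1/(7183 + 16*(√31/2)) = 1/(7183 + 8*√31)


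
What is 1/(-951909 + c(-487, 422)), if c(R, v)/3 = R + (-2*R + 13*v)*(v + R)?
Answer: -1/2213070 ≈ -4.5186e-7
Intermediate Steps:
c(R, v) = 3*R + 3*(R + v)*(-2*R + 13*v) (c(R, v) = 3*(R + (-2*R + 13*v)*(v + R)) = 3*(R + (-2*R + 13*v)*(R + v)) = 3*(R + (R + v)*(-2*R + 13*v)) = 3*R + 3*(R + v)*(-2*R + 13*v))
1/(-951909 + c(-487, 422)) = 1/(-951909 + (-6*(-487)² + 3*(-487) + 39*422² + 33*(-487)*422)) = 1/(-951909 + (-6*237169 - 1461 + 39*178084 - 6781962)) = 1/(-951909 + (-1423014 - 1461 + 6945276 - 6781962)) = 1/(-951909 - 1261161) = 1/(-2213070) = -1/2213070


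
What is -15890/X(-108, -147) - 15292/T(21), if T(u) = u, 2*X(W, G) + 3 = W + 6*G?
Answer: -1613064/2317 ≈ -696.19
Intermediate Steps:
X(W, G) = -3/2 + W/2 + 3*G (X(W, G) = -3/2 + (W + 6*G)/2 = -3/2 + (W/2 + 3*G) = -3/2 + W/2 + 3*G)
-15890/X(-108, -147) - 15292/T(21) = -15890/(-3/2 + (½)*(-108) + 3*(-147)) - 15292/21 = -15890/(-3/2 - 54 - 441) - 15292*1/21 = -15890/(-993/2) - 15292/21 = -15890*(-2/993) - 15292/21 = 31780/993 - 15292/21 = -1613064/2317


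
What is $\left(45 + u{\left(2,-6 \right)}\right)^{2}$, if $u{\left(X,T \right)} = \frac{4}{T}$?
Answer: $\frac{17689}{9} \approx 1965.4$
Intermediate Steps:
$\left(45 + u{\left(2,-6 \right)}\right)^{2} = \left(45 + \frac{4}{-6}\right)^{2} = \left(45 + 4 \left(- \frac{1}{6}\right)\right)^{2} = \left(45 - \frac{2}{3}\right)^{2} = \left(\frac{133}{3}\right)^{2} = \frac{17689}{9}$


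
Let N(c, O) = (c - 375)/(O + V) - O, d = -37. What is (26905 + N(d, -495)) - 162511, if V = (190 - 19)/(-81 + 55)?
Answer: -1761971839/13041 ≈ -1.3511e+5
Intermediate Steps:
V = -171/26 (V = 171/(-26) = 171*(-1/26) = -171/26 ≈ -6.5769)
N(c, O) = -O + (-375 + c)/(-171/26 + O) (N(c, O) = (c - 375)/(O - 171/26) - O = (-375 + c)/(-171/26 + O) - O = -O + (-375 + c)/(-171/26 + O))
(26905 + N(d, -495)) - 162511 = (26905 + (-9750 - 26*(-495)**2 + 26*(-37) + 171*(-495))/(-171 + 26*(-495))) - 162511 = (26905 + (-9750 - 26*245025 - 962 - 84645)/(-171 - 12870)) - 162511 = (26905 + (-9750 - 6370650 - 962 - 84645)/(-13041)) - 162511 = (26905 - 1/13041*(-6466007)) - 162511 = (26905 + 6466007/13041) - 162511 = 357334112/13041 - 162511 = -1761971839/13041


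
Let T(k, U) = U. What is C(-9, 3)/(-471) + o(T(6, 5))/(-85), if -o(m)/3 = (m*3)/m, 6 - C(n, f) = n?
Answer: 988/13345 ≈ 0.074035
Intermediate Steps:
C(n, f) = 6 - n
o(m) = -9 (o(m) = -3*m*3/m = -3*3*m/m = -3*3 = -9)
C(-9, 3)/(-471) + o(T(6, 5))/(-85) = (6 - 1*(-9))/(-471) - 9/(-85) = (6 + 9)*(-1/471) - 9*(-1/85) = 15*(-1/471) + 9/85 = -5/157 + 9/85 = 988/13345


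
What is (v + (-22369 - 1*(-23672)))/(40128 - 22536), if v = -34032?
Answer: -32729/17592 ≈ -1.8604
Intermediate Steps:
(v + (-22369 - 1*(-23672)))/(40128 - 22536) = (-34032 + (-22369 - 1*(-23672)))/(40128 - 22536) = (-34032 + (-22369 + 23672))/17592 = (-34032 + 1303)*(1/17592) = -32729*1/17592 = -32729/17592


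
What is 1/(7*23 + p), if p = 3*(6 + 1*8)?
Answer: 1/203 ≈ 0.0049261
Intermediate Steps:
p = 42 (p = 3*(6 + 8) = 3*14 = 42)
1/(7*23 + p) = 1/(7*23 + 42) = 1/(161 + 42) = 1/203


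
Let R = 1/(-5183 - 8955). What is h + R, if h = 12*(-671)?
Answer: -113839177/14138 ≈ -8052.0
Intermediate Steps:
h = -8052
R = -1/14138 (R = 1/(-14138) = -1/14138 ≈ -7.0731e-5)
h + R = -8052 - 1/14138 = -113839177/14138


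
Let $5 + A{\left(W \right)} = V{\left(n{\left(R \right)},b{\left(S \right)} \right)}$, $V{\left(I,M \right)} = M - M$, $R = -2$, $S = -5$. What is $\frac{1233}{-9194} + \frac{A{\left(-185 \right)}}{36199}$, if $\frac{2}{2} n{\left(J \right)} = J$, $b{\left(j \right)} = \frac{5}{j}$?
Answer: $- \frac{44679337}{332813606} \approx -0.13425$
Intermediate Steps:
$n{\left(J \right)} = J$
$V{\left(I,M \right)} = 0$
$A{\left(W \right)} = -5$ ($A{\left(W \right)} = -5 + 0 = -5$)
$\frac{1233}{-9194} + \frac{A{\left(-185 \right)}}{36199} = \frac{1233}{-9194} - \frac{5}{36199} = 1233 \left(- \frac{1}{9194}\right) - \frac{5}{36199} = - \frac{1233}{9194} - \frac{5}{36199} = - \frac{44679337}{332813606}$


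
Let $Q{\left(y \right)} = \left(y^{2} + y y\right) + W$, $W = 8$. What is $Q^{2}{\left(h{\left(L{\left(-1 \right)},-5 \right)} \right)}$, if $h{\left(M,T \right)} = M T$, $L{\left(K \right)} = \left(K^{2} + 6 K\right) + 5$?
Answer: $64$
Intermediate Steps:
$L{\left(K \right)} = 5 + K^{2} + 6 K$
$Q{\left(y \right)} = 8 + 2 y^{2}$ ($Q{\left(y \right)} = \left(y^{2} + y y\right) + 8 = \left(y^{2} + y^{2}\right) + 8 = 2 y^{2} + 8 = 8 + 2 y^{2}$)
$Q^{2}{\left(h{\left(L{\left(-1 \right)},-5 \right)} \right)} = \left(8 + 2 \left(\left(5 + \left(-1\right)^{2} + 6 \left(-1\right)\right) \left(-5\right)\right)^{2}\right)^{2} = \left(8 + 2 \left(\left(5 + 1 - 6\right) \left(-5\right)\right)^{2}\right)^{2} = \left(8 + 2 \left(0 \left(-5\right)\right)^{2}\right)^{2} = \left(8 + 2 \cdot 0^{2}\right)^{2} = \left(8 + 2 \cdot 0\right)^{2} = \left(8 + 0\right)^{2} = 8^{2} = 64$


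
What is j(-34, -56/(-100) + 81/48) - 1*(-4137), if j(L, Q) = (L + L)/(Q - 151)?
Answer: 246182837/59501 ≈ 4137.5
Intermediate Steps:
j(L, Q) = 2*L/(-151 + Q) (j(L, Q) = (2*L)/(-151 + Q) = 2*L/(-151 + Q))
j(-34, -56/(-100) + 81/48) - 1*(-4137) = 2*(-34)/(-151 + (-56/(-100) + 81/48)) - 1*(-4137) = 2*(-34)/(-151 + (-56*(-1/100) + 81*(1/48))) + 4137 = 2*(-34)/(-151 + (14/25 + 27/16)) + 4137 = 2*(-34)/(-151 + 899/400) + 4137 = 2*(-34)/(-59501/400) + 4137 = 2*(-34)*(-400/59501) + 4137 = 27200/59501 + 4137 = 246182837/59501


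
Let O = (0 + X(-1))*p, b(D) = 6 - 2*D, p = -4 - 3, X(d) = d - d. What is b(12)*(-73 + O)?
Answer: 1314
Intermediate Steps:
X(d) = 0
p = -7
O = 0 (O = (0 + 0)*(-7) = 0*(-7) = 0)
b(12)*(-73 + O) = (6 - 2*12)*(-73 + 0) = (6 - 24)*(-73) = -18*(-73) = 1314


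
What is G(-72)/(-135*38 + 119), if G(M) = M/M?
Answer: -1/5011 ≈ -0.00019956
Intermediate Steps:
G(M) = 1
G(-72)/(-135*38 + 119) = 1/(-135*38 + 119) = 1/(-5130 + 119) = 1/(-5011) = 1*(-1/5011) = -1/5011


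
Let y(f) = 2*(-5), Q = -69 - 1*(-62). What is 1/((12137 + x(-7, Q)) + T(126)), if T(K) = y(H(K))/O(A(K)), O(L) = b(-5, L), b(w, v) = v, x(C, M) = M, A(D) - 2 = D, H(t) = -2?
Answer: 64/776315 ≈ 8.2441e-5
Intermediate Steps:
Q = -7 (Q = -69 + 62 = -7)
A(D) = 2 + D
y(f) = -10
O(L) = L
T(K) = -10/(2 + K)
1/((12137 + x(-7, Q)) + T(126)) = 1/((12137 - 7) - 10/(2 + 126)) = 1/(12130 - 10/128) = 1/(12130 - 10*1/128) = 1/(12130 - 5/64) = 1/(776315/64) = 64/776315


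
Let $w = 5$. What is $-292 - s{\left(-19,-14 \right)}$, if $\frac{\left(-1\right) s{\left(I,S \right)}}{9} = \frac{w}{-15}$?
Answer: $-295$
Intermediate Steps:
$s{\left(I,S \right)} = 3$ ($s{\left(I,S \right)} = - 9 \frac{5}{-15} = - 9 \cdot 5 \left(- \frac{1}{15}\right) = \left(-9\right) \left(- \frac{1}{3}\right) = 3$)
$-292 - s{\left(-19,-14 \right)} = -292 - 3 = -295$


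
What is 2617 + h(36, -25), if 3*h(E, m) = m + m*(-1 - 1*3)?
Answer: 2642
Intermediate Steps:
h(E, m) = -m (h(E, m) = (m + m*(-1 - 1*3))/3 = (m + m*(-1 - 3))/3 = (m + m*(-4))/3 = (m - 4*m)/3 = (-3*m)/3 = -m)
2617 + h(36, -25) = 2617 - 1*(-25) = 2617 + 25 = 2642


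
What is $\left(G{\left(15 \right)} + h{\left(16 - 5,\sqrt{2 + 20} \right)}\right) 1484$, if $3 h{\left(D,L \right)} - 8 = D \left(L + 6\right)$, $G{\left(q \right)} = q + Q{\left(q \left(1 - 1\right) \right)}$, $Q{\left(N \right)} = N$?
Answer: $\frac{176596}{3} + \frac{16324 \sqrt{22}}{3} \approx 84388.0$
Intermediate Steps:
$G{\left(q \right)} = q$ ($G{\left(q \right)} = q + q \left(1 - 1\right) = q + q 0 = q + 0 = q$)
$h{\left(D,L \right)} = \frac{8}{3} + \frac{D \left(6 + L\right)}{3}$ ($h{\left(D,L \right)} = \frac{8}{3} + \frac{D \left(L + 6\right)}{3} = \frac{8}{3} + \frac{D \left(6 + L\right)}{3}$)
$\left(G{\left(15 \right)} + h{\left(16 - 5,\sqrt{2 + 20} \right)}\right) 1484 = \left(15 + \left(\frac{8}{3} + 2 \left(16 - 5\right) + \frac{\left(16 - 5\right) \sqrt{2 + 20}}{3}\right)\right) 1484 = \left(15 + \left(\frac{8}{3} + 2 \cdot 11 + \frac{1}{3} \cdot 11 \sqrt{22}\right)\right) 1484 = \left(15 + \left(\frac{8}{3} + 22 + \frac{11 \sqrt{22}}{3}\right)\right) 1484 = \left(15 + \left(\frac{74}{3} + \frac{11 \sqrt{22}}{3}\right)\right) 1484 = \left(\frac{119}{3} + \frac{11 \sqrt{22}}{3}\right) 1484 = \frac{176596}{3} + \frac{16324 \sqrt{22}}{3}$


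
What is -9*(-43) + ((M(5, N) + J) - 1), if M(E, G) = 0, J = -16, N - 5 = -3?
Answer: 370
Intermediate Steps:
N = 2 (N = 5 - 3 = 2)
-9*(-43) + ((M(5, N) + J) - 1) = -9*(-43) + ((0 - 16) - 1) = 387 + (-16 - 1) = 387 - 17 = 370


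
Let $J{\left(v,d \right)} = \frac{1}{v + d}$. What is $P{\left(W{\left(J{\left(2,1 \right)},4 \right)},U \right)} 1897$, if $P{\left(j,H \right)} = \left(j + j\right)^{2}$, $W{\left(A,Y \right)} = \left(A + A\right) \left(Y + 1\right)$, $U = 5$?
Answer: $\frac{758800}{9} \approx 84311.0$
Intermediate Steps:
$J{\left(v,d \right)} = \frac{1}{d + v}$
$W{\left(A,Y \right)} = 2 A \left(1 + Y\right)$
$P{\left(j,H \right)} = 4 j^{2}$ ($P{\left(j,H \right)} = \left(2 j\right)^{2} = 4 j^{2}$)
$P{\left(W{\left(J{\left(2,1 \right)},4 \right)},U \right)} 1897 = 4 \left(\frac{2 \left(1 + 4\right)}{1 + 2}\right)^{2} \cdot 1897 = 4 \left(2 \cdot \frac{1}{3} \cdot 5\right)^{2} \cdot 1897 = 4 \left(\frac{10}{3}\right)^{2} \cdot 1897 = 4 \cdot \frac{100}{9} \cdot 1897 = \frac{400}{9} \cdot 1897 = \frac{758800}{9}$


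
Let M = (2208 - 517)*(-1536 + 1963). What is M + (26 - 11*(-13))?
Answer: 722226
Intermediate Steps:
M = 722057 (M = 1691*427 = 722057)
M + (26 - 11*(-13)) = 722057 + (26 - 11*(-13)) = 722057 + (26 + 143) = 722057 + 169 = 722226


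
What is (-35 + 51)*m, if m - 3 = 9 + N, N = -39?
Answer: -432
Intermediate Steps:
m = -27 (m = 3 + (9 - 39) = 3 - 30 = -27)
(-35 + 51)*m = (-35 + 51)*(-27) = 16*(-27) = -432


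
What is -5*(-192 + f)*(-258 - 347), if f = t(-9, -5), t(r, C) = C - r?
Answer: -568700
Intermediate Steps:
f = 4 (f = -5 - 1*(-9) = -5 + 9 = 4)
-5*(-192 + f)*(-258 - 347) = -5*(-192 + 4)*(-258 - 347) = -(-940)*(-605) = -5*113740 = -568700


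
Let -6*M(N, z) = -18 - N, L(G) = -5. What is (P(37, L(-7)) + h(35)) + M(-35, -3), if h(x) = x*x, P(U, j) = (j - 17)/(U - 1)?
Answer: 10994/9 ≈ 1221.6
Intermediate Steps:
P(U, j) = (-17 + j)/(-1 + U)
h(x) = x²
M(N, z) = 3 + N/6 (M(N, z) = -(-18 - N)/6 = 3 + N/6)
(P(37, L(-7)) + h(35)) + M(-35, -3) = ((-17 - 5)/(-1 + 37) + 35²) + (3 + (⅙)*(-35)) = (-22/36 + 1225) + (3 - 35/6) = ((1/36)*(-22) + 1225) - 17/6 = (-11/18 + 1225) - 17/6 = 22039/18 - 17/6 = 10994/9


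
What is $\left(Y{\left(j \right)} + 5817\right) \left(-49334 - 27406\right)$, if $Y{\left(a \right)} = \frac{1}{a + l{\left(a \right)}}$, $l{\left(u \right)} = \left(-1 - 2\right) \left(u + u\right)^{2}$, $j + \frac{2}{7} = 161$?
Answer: $- \frac{451742178794816}{1011975} \approx -4.464 \cdot 10^{8}$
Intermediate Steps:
$j = \frac{1125}{7}$ ($j = - \frac{2}{7} + 161 = \frac{1125}{7} \approx 160.71$)
$l{\left(u \right)} = - 12 u^{2}$ ($l{\left(u \right)} = - 3 \left(2 u\right)^{2} = - 3 \cdot 4 u^{2} = - 12 u^{2}$)
$Y{\left(a \right)} = \frac{1}{a - 12 a^{2}}$
$\left(Y{\left(j \right)} + 5817\right) \left(-49334 - 27406\right) = \left(- \frac{1}{\frac{1125}{7} \left(-1 + 12 \cdot \frac{1125}{7}\right)} + 5817\right) \left(-49334 - 27406\right) = \left(\left(-1\right) \frac{7}{1125} \frac{1}{-1 + \frac{13500}{7}} + 5817\right) \left(-76740\right) = \left(\left(-1\right) \frac{7}{1125} \frac{1}{\frac{13493}{7}} + 5817\right) \left(-76740\right) = \left(\left(-1\right) \frac{7}{1125} \cdot \frac{7}{13493} + 5817\right) \left(-76740\right) = \left(- \frac{49}{15179625} + 5817\right) \left(-76740\right) = \frac{88299878576}{15179625} \left(-76740\right) = - \frac{451742178794816}{1011975}$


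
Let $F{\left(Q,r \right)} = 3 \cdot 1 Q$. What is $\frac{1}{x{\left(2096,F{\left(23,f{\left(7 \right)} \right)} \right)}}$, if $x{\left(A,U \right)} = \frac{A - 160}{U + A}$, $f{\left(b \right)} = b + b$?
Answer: $\frac{2165}{1936} \approx 1.1183$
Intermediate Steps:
$f{\left(b \right)} = 2 b$
$F{\left(Q,r \right)} = 3 Q$
$x{\left(A,U \right)} = \frac{-160 + A}{A + U}$
$\frac{1}{x{\left(2096,F{\left(23,f{\left(7 \right)} \right)} \right)}} = \frac{1}{\frac{1}{2096 + 3 \cdot 23} \left(-160 + 2096\right)} = \frac{1}{\frac{1}{2096 + 69} \cdot 1936} = \frac{1}{\frac{1}{2165} \cdot 1936} = \frac{1}{\frac{1936}{2165}} = \frac{2165}{1936}$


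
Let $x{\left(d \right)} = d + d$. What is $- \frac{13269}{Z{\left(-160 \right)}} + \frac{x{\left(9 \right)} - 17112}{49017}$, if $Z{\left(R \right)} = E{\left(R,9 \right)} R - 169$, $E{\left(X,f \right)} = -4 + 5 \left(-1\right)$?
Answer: $- \frac{224044349}{20766869} \approx -10.789$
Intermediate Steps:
$x{\left(d \right)} = 2 d$
$E{\left(X,f \right)} = -9$ ($E{\left(X,f \right)} = -4 - 5 = -9$)
$Z{\left(R \right)} = -169 - 9 R$ ($Z{\left(R \right)} = - 9 R - 169 = -169 - 9 R$)
$- \frac{13269}{Z{\left(-160 \right)}} + \frac{x{\left(9 \right)} - 17112}{49017} = - \frac{13269}{-169 - -1440} + \frac{2 \cdot 9 - 17112}{49017} = - \frac{13269}{-169 + 1440} + \left(18 - 17112\right) \frac{1}{49017} = - \frac{13269}{1271} - \frac{5698}{16339} = - \frac{224044349}{20766869}$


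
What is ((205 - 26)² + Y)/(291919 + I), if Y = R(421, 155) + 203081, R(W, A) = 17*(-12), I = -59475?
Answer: 117459/116222 ≈ 1.0106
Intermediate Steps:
R(W, A) = -204
Y = 202877 (Y = -204 + 203081 = 202877)
((205 - 26)² + Y)/(291919 + I) = ((205 - 26)² + 202877)/(291919 - 59475) = (179² + 202877)/232444 = (32041 + 202877)*(1/232444) = 234918*(1/232444) = 117459/116222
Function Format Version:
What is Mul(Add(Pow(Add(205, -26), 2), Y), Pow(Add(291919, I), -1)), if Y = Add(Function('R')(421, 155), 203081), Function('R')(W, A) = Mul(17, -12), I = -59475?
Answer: Rational(117459, 116222) ≈ 1.0106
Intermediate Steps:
Function('R')(W, A) = -204
Y = 202877 (Y = Add(-204, 203081) = 202877)
Mul(Add(Pow(Add(205, -26), 2), Y), Pow(Add(291919, I), -1)) = Mul(Add(Pow(Add(205, -26), 2), 202877), Pow(Add(291919, -59475), -1)) = Mul(Add(Pow(179, 2), 202877), Pow(232444, -1)) = Mul(Add(32041, 202877), Rational(1, 232444)) = Mul(234918, Rational(1, 232444)) = Rational(117459, 116222)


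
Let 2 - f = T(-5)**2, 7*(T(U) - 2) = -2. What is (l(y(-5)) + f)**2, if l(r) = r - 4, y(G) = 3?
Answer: 9025/2401 ≈ 3.7589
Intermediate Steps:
T(U) = 12/7 (T(U) = 2 + (1/7)*(-2) = 2 - 2/7 = 12/7)
l(r) = -4 + r
f = -46/49 (f = 2 - (12/7)**2 = 2 - 1*144/49 = 2 - 144/49 = -46/49 ≈ -0.93878)
(l(y(-5)) + f)**2 = ((-4 + 3) - 46/49)**2 = (-1 - 46/49)**2 = (-95/49)**2 = 9025/2401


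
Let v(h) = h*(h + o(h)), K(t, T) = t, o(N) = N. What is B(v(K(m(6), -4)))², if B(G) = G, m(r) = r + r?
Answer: 82944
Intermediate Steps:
m(r) = 2*r
v(h) = 2*h² (v(h) = h*(h + h) = h*(2*h) = 2*h²)
B(v(K(m(6), -4)))² = (2*(2*6)²)² = (2*12²)² = (2*144)² = 288² = 82944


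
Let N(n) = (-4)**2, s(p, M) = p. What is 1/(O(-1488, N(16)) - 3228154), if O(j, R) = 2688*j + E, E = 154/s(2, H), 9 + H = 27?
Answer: -1/7227821 ≈ -1.3835e-7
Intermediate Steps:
H = 18 (H = -9 + 27 = 18)
E = 77 (E = 154/2 = 154*(1/2) = 77)
N(n) = 16
O(j, R) = 77 + 2688*j (O(j, R) = 2688*j + 77 = 77 + 2688*j)
1/(O(-1488, N(16)) - 3228154) = 1/((77 + 2688*(-1488)) - 3228154) = 1/((77 - 3999744) - 3228154) = 1/(-3999667 - 3228154) = 1/(-7227821) = -1/7227821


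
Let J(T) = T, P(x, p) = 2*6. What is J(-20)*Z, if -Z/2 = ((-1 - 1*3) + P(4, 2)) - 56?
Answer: -1920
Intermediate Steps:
P(x, p) = 12
Z = 96 (Z = -2*(((-1 - 1*3) + 12) - 56) = -2*(((-1 - 3) + 12) - 56) = -2*((-4 + 12) - 56) = -2*(8 - 56) = -2*(-48) = 96)
J(-20)*Z = -20*96 = -1920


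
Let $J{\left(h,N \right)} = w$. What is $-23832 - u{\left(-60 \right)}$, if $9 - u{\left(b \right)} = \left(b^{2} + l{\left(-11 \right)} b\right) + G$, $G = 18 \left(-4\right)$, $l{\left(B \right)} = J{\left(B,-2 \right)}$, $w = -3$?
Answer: $-20133$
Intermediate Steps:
$J{\left(h,N \right)} = -3$
$l{\left(B \right)} = -3$
$G = -72$
$u{\left(b \right)} = 81 - b^{2} + 3 b$ ($u{\left(b \right)} = 9 - \left(\left(b^{2} - 3 b\right) - 72\right) = 9 - \left(-72 + b^{2} - 3 b\right) = 9 + \left(72 - b^{2} + 3 b\right) = 81 - b^{2} + 3 b$)
$-23832 - u{\left(-60 \right)} = -23832 - \left(81 - \left(-60\right)^{2} + 3 \left(-60\right)\right) = -23832 - \left(81 - 3600 - 180\right) = -23832 - -3699 = -23832 + 3699 = -20133$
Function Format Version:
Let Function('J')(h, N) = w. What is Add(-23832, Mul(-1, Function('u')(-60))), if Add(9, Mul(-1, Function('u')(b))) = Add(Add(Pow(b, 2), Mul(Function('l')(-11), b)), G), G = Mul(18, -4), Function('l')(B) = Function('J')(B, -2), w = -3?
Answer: -20133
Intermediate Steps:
Function('J')(h, N) = -3
Function('l')(B) = -3
G = -72
Function('u')(b) = Add(81, Mul(-1, Pow(b, 2)), Mul(3, b)) (Function('u')(b) = Add(9, Mul(-1, Add(Add(Pow(b, 2), Mul(-3, b)), -72))) = Add(9, Mul(-1, Add(-72, Pow(b, 2), Mul(-3, b)))) = Add(9, Add(72, Mul(-1, Pow(b, 2)), Mul(3, b))) = Add(81, Mul(-1, Pow(b, 2)), Mul(3, b)))
Add(-23832, Mul(-1, Function('u')(-60))) = Add(-23832, Mul(-1, Add(81, Mul(-1, Pow(-60, 2)), Mul(3, -60)))) = Add(-23832, Mul(-1, Add(81, Mul(-1, 3600), -180))) = Add(-23832, Mul(-1, Add(81, -3600, -180))) = Add(-23832, Mul(-1, -3699)) = Add(-23832, 3699) = -20133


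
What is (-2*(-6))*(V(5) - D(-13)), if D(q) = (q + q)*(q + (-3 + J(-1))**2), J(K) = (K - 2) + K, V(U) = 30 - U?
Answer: 11532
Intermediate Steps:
J(K) = -2 + 2*K (J(K) = (-2 + K) + K = -2 + 2*K)
D(q) = 2*q*(49 + q) (D(q) = (q + q)*(q + (-3 + (-2 + 2*(-1)))**2) = (2*q)*(q + (-3 + (-2 - 2))**2) = (2*q)*(q + (-3 - 4)**2) = (2*q)*(q + (-7)**2) = (2*q)*(q + 49) = (2*q)*(49 + q) = 2*q*(49 + q))
(-2*(-6))*(V(5) - D(-13)) = (-2*(-6))*((30 - 1*5) - 2*(-13)*(49 - 13)) = 12*((30 - 5) - 2*(-13)*36) = 12*(25 - 1*(-936)) = 12*(25 + 936) = 12*961 = 11532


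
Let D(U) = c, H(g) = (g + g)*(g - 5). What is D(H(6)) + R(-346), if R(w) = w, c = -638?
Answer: -984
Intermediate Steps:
H(g) = 2*g*(-5 + g) (H(g) = (2*g)*(-5 + g) = 2*g*(-5 + g))
D(U) = -638
D(H(6)) + R(-346) = -638 - 346 = -984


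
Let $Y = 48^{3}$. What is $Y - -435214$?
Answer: $545806$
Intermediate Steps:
$Y = 110592$
$Y - -435214 = 110592 - -435214 = 110592 + 435214 = 545806$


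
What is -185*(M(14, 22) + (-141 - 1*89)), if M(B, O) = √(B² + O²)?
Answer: 42550 - 370*√170 ≈ 37726.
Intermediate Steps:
-185*(M(14, 22) + (-141 - 1*89)) = -185*(√(14² + 22²) + (-141 - 1*89)) = -185*(√(196 + 484) + (-141 - 89)) = -185*(√680 - 230) = -185*(2*√170 - 230) = -185*(-230 + 2*√170) = 42550 - 370*√170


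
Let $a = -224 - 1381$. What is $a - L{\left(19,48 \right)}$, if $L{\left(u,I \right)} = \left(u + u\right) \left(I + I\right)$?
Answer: $-5253$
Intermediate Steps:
$L{\left(u,I \right)} = 4 I u$ ($L{\left(u,I \right)} = 2 u 2 I = 4 I u$)
$a = -1605$
$a - L{\left(19,48 \right)} = -1605 - 4 \cdot 48 \cdot 19 = -1605 - 3648 = -5253$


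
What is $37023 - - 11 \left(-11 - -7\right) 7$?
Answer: $36715$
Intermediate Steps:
$37023 - - 11 \left(-11 - -7\right) 7 = 37023 - - 11 \left(-11 + 7\right) 7 = 37023 - \left(-11\right) \left(-4\right) 7 = 37023 - 44 \cdot 7 = 37023 - 308 = 36715$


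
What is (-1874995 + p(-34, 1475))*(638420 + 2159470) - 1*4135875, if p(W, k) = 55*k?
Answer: -5019055070175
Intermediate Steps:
(-1874995 + p(-34, 1475))*(638420 + 2159470) - 1*4135875 = (-1874995 + 55*1475)*(638420 + 2159470) - 1*4135875 = (-1874995 + 81125)*2797890 - 4135875 = -1793870*2797890 - 4135875 = -5019050934300 - 4135875 = -5019055070175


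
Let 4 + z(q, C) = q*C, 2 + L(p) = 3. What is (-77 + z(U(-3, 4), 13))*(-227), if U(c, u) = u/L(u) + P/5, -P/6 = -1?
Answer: 15209/5 ≈ 3041.8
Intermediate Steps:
P = 6 (P = -6*(-1) = 6)
L(p) = 1 (L(p) = -2 + 3 = 1)
U(c, u) = 6/5 + u (U(c, u) = u/1 + 6/5 = u*1 + 6*(⅕) = u + 6/5 = 6/5 + u)
z(q, C) = -4 + C*q (z(q, C) = -4 + q*C = -4 + C*q)
(-77 + z(U(-3, 4), 13))*(-227) = (-77 + (-4 + 13*(6/5 + 4)))*(-227) = (-77 + (-4 + 13*(26/5)))*(-227) = (-77 + (-4 + 338/5))*(-227) = (-77 + 318/5)*(-227) = -67/5*(-227) = 15209/5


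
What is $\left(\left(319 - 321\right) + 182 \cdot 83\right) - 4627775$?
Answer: $-4612671$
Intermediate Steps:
$\left(\left(319 - 321\right) + 182 \cdot 83\right) - 4627775 = \left(\left(319 - 321\right) + 15106\right) - 4627775 = \left(-2 + 15106\right) - 4627775 = 15104 - 4627775 = -4612671$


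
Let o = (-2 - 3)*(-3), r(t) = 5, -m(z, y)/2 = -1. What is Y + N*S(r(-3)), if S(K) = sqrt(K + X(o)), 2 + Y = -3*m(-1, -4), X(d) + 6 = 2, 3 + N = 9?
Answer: -2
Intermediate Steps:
m(z, y) = 2 (m(z, y) = -2*(-1) = 2)
o = 15 (o = -5*(-3) = 15)
N = 6 (N = -3 + 9 = 6)
X(d) = -4 (X(d) = -6 + 2 = -4)
Y = -8 (Y = -2 - 3*2 = -2 - 6 = -8)
S(K) = sqrt(-4 + K) (S(K) = sqrt(K - 4) = sqrt(-4 + K))
Y + N*S(r(-3)) = -8 + 6*sqrt(-4 + 5) = -8 + 6*sqrt(1) = -8 + 6*1 = -8 + 6 = -2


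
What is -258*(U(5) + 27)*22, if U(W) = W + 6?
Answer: -215688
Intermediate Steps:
U(W) = 6 + W
-258*(U(5) + 27)*22 = -258*((6 + 5) + 27)*22 = -258*(11 + 27)*22 = -9804*22 = -258*836 = -215688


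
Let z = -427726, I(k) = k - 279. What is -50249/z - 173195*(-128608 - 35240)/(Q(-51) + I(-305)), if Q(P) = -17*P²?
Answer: -12137858337579911/19162552526 ≈ -6.3342e+5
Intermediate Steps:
I(k) = -279 + k
-50249/z - 173195*(-128608 - 35240)/(Q(-51) + I(-305)) = -50249/(-427726) - 173195*(-128608 - 35240)/(-17*(-51)² + (-279 - 305)) = -50249*(-1/427726) - 173195*(-163848/(-17*2601 - 584)) = 50249/427726 - 173195*(-163848/(-44217 - 584)) = 50249/427726 - 173195/((-44801*(-1/163848))) = 50249/427726 - 173195/44801/163848 = 50249/427726 - 173195*163848/44801 = 50249/427726 - 28377654360/44801 = -12137858337579911/19162552526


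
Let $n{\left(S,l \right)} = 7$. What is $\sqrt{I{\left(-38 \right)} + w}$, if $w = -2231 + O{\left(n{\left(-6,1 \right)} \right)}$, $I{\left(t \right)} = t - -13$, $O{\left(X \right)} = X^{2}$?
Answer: $i \sqrt{2207} \approx 46.979 i$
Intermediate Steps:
$I{\left(t \right)} = 13 + t$ ($I{\left(t \right)} = t + 13 = 13 + t$)
$w = -2182$ ($w = -2231 + 7^{2} = -2231 + 49 = -2182$)
$\sqrt{I{\left(-38 \right)} + w} = \sqrt{\left(13 - 38\right) - 2182} = \sqrt{-25 - 2182} = \sqrt{-2207} = i \sqrt{2207}$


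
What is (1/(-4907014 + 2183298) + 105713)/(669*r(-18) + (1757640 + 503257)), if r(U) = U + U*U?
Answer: 287932189507/6715624130476 ≈ 0.042875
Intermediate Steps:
r(U) = U + U²
(1/(-4907014 + 2183298) + 105713)/(669*r(-18) + (1757640 + 503257)) = (1/(-4907014 + 2183298) + 105713)/(669*(-18*(1 - 18)) + (1757640 + 503257)) = (1/(-2723716) + 105713)/(669*(-18*(-17)) + 2260897) = (-1/2723716 + 105713)/(669*306 + 2260897) = 287932189507/(2723716*(204714 + 2260897)) = (287932189507/2723716)/2465611 = (287932189507/2723716)*(1/2465611) = 287932189507/6715624130476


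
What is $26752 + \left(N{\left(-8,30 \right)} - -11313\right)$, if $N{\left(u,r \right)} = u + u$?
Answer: $38049$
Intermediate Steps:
$N{\left(u,r \right)} = 2 u$
$26752 + \left(N{\left(-8,30 \right)} - -11313\right) = 26752 + \left(2 \left(-8\right) - -11313\right) = 26752 + \left(-16 + 11313\right) = 26752 + 11297 = 38049$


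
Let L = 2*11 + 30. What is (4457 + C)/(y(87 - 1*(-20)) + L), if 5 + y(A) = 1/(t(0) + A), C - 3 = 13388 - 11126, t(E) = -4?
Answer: 346183/2421 ≈ 142.99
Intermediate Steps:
L = 52 (L = 22 + 30 = 52)
C = 2265 (C = 3 + (13388 - 11126) = 3 + 2262 = 2265)
y(A) = -5 + 1/(-4 + A)
(4457 + C)/(y(87 - 1*(-20)) + L) = (4457 + 2265)/((21 - 5*(87 - 1*(-20)))/(-4 + (87 - 1*(-20))) + 52) = 6722/((21 - 5*(87 + 20))/(-4 + (87 + 20)) + 52) = 6722/((21 - 5*107)/(-4 + 107) + 52) = 6722/((21 - 535)/103 + 52) = 6722/((1/103)*(-514) + 52) = 6722/(-514/103 + 52) = 6722/(4842/103) = 6722*(103/4842) = 346183/2421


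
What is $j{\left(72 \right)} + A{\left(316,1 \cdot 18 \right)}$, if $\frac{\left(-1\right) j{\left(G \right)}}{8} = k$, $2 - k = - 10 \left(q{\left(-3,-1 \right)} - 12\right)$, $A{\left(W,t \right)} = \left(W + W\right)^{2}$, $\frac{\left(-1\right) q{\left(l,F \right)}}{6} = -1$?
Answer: $399888$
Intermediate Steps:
$q{\left(l,F \right)} = 6$ ($q{\left(l,F \right)} = \left(-6\right) \left(-1\right) = 6$)
$A{\left(W,t \right)} = 4 W^{2}$ ($A{\left(W,t \right)} = \left(2 W\right)^{2} = 4 W^{2}$)
$k = -58$ ($k = 2 - - 10 \left(6 - 12\right) = 2 - \left(-10\right) \left(-6\right) = 2 - 60 = -58$)
$j{\left(G \right)} = 464$ ($j{\left(G \right)} = \left(-8\right) \left(-58\right) = 464$)
$j{\left(72 \right)} + A{\left(316,1 \cdot 18 \right)} = 464 + 4 \cdot 316^{2} = 464 + 4 \cdot 99856 = 464 + 399424 = 399888$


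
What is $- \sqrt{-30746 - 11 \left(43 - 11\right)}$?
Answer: $- i \sqrt{31098} \approx - 176.35 i$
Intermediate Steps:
$- \sqrt{-30746 - 11 \left(43 - 11\right)} = - \sqrt{-30746 - 352} = - \sqrt{-31098} = - i \sqrt{31098}$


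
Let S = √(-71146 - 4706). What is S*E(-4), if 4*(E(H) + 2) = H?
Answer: -126*I*√43 ≈ -826.24*I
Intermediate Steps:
E(H) = -2 + H/4
S = 42*I*√43 (S = √(-75852) = 42*I*√43 ≈ 275.41*I)
S*E(-4) = (42*I*√43)*(-2 + (¼)*(-4)) = (42*I*√43)*(-2 - 1) = (42*I*√43)*(-3) = -126*I*√43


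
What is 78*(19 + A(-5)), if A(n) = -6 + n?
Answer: 624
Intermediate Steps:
78*(19 + A(-5)) = 78*(19 + (-6 - 5)) = 78*(19 - 11) = 78*8 = 624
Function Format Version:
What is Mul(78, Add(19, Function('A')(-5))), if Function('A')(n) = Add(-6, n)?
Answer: 624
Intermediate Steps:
Mul(78, Add(19, Function('A')(-5))) = Mul(78, Add(19, Add(-6, -5))) = Mul(78, Add(19, -11)) = Mul(78, 8) = 624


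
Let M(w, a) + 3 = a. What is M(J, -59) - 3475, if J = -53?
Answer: -3537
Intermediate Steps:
M(w, a) = -3 + a
M(J, -59) - 3475 = (-3 - 59) - 3475 = -62 - 3475 = -3537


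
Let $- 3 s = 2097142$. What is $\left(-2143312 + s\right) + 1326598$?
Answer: $- \frac{4547284}{3} \approx -1.5158 \cdot 10^{6}$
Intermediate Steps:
$s = - \frac{2097142}{3}$ ($s = \left(- \frac{1}{3}\right) 2097142 = - \frac{2097142}{3} \approx -6.9905 \cdot 10^{5}$)
$\left(-2143312 + s\right) + 1326598 = \left(-2143312 - \frac{2097142}{3}\right) + 1326598 = - \frac{8527078}{3} + 1326598 = - \frac{4547284}{3}$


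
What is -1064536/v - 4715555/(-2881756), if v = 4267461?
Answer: 1550519459149/1117980121956 ≈ 1.3869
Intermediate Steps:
-1064536/v - 4715555/(-2881756) = -1064536/4267461 - 4715555/(-2881756) = -1064536*1/4267461 - 4715555*(-1/2881756) = -96776/387951 + 4715555/2881756 = 1550519459149/1117980121956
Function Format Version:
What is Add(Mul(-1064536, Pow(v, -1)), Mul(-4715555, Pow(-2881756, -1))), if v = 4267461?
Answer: Rational(1550519459149, 1117980121956) ≈ 1.3869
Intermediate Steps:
Add(Mul(-1064536, Pow(v, -1)), Mul(-4715555, Pow(-2881756, -1))) = Add(Mul(-1064536, Pow(4267461, -1)), Mul(-4715555, Pow(-2881756, -1))) = Add(Mul(-1064536, Rational(1, 4267461)), Mul(-4715555, Rational(-1, 2881756))) = Add(Rational(-96776, 387951), Rational(4715555, 2881756)) = Rational(1550519459149, 1117980121956)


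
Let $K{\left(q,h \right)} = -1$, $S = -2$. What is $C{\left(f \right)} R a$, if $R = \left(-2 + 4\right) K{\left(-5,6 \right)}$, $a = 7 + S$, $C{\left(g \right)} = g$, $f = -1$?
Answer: $10$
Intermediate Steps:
$a = 5$ ($a = 7 - 2 = 5$)
$R = -2$ ($R = \left(-2 + 4\right) \left(-1\right) = 2 \left(-1\right) = -2$)
$C{\left(f \right)} R a = \left(-1\right) \left(-2\right) 5 = 2 \cdot 5 = 10$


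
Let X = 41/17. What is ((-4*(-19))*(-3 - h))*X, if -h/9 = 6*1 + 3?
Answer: 243048/17 ≈ 14297.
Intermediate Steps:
h = -81 (h = -9*(6*1 + 3) = -9*(6 + 3) = -9*9 = -81)
X = 41/17 (X = 41*(1/17) = 41/17 ≈ 2.4118)
((-4*(-19))*(-3 - h))*X = ((-4*(-19))*(-3 - 1*(-81)))*(41/17) = (76*(-3 + 81))*(41/17) = (76*78)*(41/17) = 5928*(41/17) = 243048/17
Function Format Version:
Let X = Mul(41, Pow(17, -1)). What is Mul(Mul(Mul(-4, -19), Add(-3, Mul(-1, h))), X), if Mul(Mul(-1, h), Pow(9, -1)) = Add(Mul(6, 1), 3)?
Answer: Rational(243048, 17) ≈ 14297.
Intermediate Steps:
h = -81 (h = Mul(-9, Add(Mul(6, 1), 3)) = Mul(-9, Add(6, 3)) = Mul(-9, 9) = -81)
X = Rational(41, 17) (X = Mul(41, Rational(1, 17)) = Rational(41, 17) ≈ 2.4118)
Mul(Mul(Mul(-4, -19), Add(-3, Mul(-1, h))), X) = Mul(Mul(Mul(-4, -19), Add(-3, Mul(-1, -81))), Rational(41, 17)) = Mul(Mul(76, Add(-3, 81)), Rational(41, 17)) = Mul(Mul(76, 78), Rational(41, 17)) = Mul(5928, Rational(41, 17)) = Rational(243048, 17)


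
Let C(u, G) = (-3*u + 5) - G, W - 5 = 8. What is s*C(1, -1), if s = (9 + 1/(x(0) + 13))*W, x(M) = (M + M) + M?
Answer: 354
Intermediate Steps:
W = 13 (W = 5 + 8 = 13)
C(u, G) = 5 - G - 3*u (C(u, G) = (5 - 3*u) - G = 5 - G - 3*u)
x(M) = 3*M (x(M) = 2*M + M = 3*M)
s = 118 (s = (9 + 1/(3*0 + 13))*13 = (9 + 1/(0 + 13))*13 = (9 + 1/13)*13 = (118/13)*13 = 118)
s*C(1, -1) = 118*(5 - 1*(-1) - 3*1) = 118*(5 + 1 - 3) = 118*3 = 354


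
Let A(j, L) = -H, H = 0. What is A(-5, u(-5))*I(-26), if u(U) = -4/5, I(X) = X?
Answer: 0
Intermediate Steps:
u(U) = -⅘ (u(U) = -4*⅕ = -⅘)
A(j, L) = 0 (A(j, L) = -1*0 = 0)
A(-5, u(-5))*I(-26) = 0*(-26) = 0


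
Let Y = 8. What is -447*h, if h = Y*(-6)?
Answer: 21456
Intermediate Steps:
h = -48 (h = 8*(-6) = -48)
-447*h = -447*(-48) = 21456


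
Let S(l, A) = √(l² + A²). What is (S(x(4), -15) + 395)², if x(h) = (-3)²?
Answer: 156331 + 2370*√34 ≈ 1.7015e+5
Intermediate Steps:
x(h) = 9
S(l, A) = √(A² + l²)
(S(x(4), -15) + 395)² = (√((-15)² + 9²) + 395)² = (√(225 + 81) + 395)² = (√306 + 395)² = (3*√34 + 395)² = (395 + 3*√34)²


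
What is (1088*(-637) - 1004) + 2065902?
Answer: 1371842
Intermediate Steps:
(1088*(-637) - 1004) + 2065902 = (-693056 - 1004) + 2065902 = -694060 + 2065902 = 1371842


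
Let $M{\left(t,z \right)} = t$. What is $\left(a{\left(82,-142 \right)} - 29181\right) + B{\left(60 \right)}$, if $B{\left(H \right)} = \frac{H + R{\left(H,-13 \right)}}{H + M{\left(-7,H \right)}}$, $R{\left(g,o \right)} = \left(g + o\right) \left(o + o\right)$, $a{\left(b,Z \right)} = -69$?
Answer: $- \frac{1551412}{53} \approx -29272.0$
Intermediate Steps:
$R{\left(g,o \right)} = 2 o \left(g + o\right)$ ($R{\left(g,o \right)} = \left(g + o\right) 2 o = 2 o \left(g + o\right)$)
$B{\left(H \right)} = \frac{338 - 25 H}{-7 + H}$ ($B{\left(H \right)} = \frac{H + 2 \left(-13\right) \left(H - 13\right)}{H - 7} = \frac{H + 2 \left(-13\right) \left(-13 + H\right)}{-7 + H} = \frac{H - \left(-338 + 26 H\right)}{-7 + H} = \frac{338 - 25 H}{-7 + H}$)
$\left(a{\left(82,-142 \right)} - 29181\right) + B{\left(60 \right)} = \left(-69 - 29181\right) + \frac{338 - 1500}{-7 + 60} = -29250 + \frac{338 - 1500}{53} = -29250 + \frac{1}{53} \left(-1162\right) = -29250 - \frac{1162}{53} = - \frac{1551412}{53}$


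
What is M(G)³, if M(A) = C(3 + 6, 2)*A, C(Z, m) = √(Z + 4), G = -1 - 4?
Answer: -1625*√13 ≈ -5859.0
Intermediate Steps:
G = -5
C(Z, m) = √(4 + Z)
M(A) = A*√13 (M(A) = √(4 + (3 + 6))*A = √(4 + 9)*A = √13*A = A*√13)
M(G)³ = (-5*√13)³ = -1625*√13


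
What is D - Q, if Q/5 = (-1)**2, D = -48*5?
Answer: -245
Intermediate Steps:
D = -240 (D = -12*20 = -240)
Q = 5 (Q = 5*(-1)**2 = 5*1 = 5)
D - Q = -240 - 1*5 = -240 - 5 = -245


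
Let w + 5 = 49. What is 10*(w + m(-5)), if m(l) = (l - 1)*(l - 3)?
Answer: 920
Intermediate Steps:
w = 44 (w = -5 + 49 = 44)
m(l) = (-1 + l)*(-3 + l)
10*(w + m(-5)) = 10*(44 + (3 + (-5)**2 - 4*(-5))) = 10*(44 + (3 + 25 + 20)) = 10*(44 + 48) = 10*92 = 920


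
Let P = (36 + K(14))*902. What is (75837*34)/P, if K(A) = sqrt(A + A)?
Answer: 11603061/142967 - 1289229*sqrt(7)/285934 ≈ 69.230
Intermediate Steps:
K(A) = sqrt(2)*sqrt(A) (K(A) = sqrt(2*A) = sqrt(2)*sqrt(A))
P = 32472 + 1804*sqrt(7) (P = (36 + sqrt(2)*sqrt(14))*902 = (36 + 2*sqrt(7))*902 = 32472 + 1804*sqrt(7) ≈ 37245.)
(75837*34)/P = (75837*34)/(32472 + 1804*sqrt(7)) = 2578458/(32472 + 1804*sqrt(7))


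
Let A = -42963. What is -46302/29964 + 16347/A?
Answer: -137727463/71519074 ≈ -1.9257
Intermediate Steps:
-46302/29964 + 16347/A = -46302/29964 + 16347/(-42963) = -46302*1/29964 + 16347*(-1/42963) = -7717/4994 - 5449/14321 = -137727463/71519074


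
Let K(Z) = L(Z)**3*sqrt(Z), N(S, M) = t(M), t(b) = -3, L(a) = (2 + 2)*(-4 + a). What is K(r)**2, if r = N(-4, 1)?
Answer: -1445670912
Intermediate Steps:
L(a) = -16 + 4*a (L(a) = 4*(-4 + a) = -16 + 4*a)
N(S, M) = -3
r = -3
K(Z) = sqrt(Z)*(-16 + 4*Z)**3 (K(Z) = (-16 + 4*Z)**3*sqrt(Z) = sqrt(Z)*(-16 + 4*Z)**3)
K(r)**2 = (64*sqrt(-3)*(-4 - 3)**3)**2 = (64*(I*sqrt(3))*(-7)**3)**2 = (64*(I*sqrt(3))*(-343))**2 = (-21952*I*sqrt(3))**2 = -1445670912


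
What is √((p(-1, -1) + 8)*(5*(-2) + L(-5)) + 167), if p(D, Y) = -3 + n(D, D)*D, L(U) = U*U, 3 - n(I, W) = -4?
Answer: √137 ≈ 11.705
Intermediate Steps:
n(I, W) = 7 (n(I, W) = 3 - 1*(-4) = 3 + 4 = 7)
L(U) = U²
p(D, Y) = -3 + 7*D
√((p(-1, -1) + 8)*(5*(-2) + L(-5)) + 167) = √(((-3 + 7*(-1)) + 8)*(5*(-2) + (-5)²) + 167) = √(((-3 - 7) + 8)*(-10 + 25) + 167) = √((-10 + 8)*15 + 167) = √(-2*15 + 167) = √(-30 + 167) = √137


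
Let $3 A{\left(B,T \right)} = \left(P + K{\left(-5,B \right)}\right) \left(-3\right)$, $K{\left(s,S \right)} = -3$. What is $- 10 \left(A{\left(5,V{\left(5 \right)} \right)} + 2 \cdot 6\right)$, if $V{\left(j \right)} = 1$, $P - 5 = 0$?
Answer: $-100$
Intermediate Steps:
$P = 5$ ($P = 5 + 0 = 5$)
$A{\left(B,T \right)} = -2$ ($A{\left(B,T \right)} = \frac{\left(5 - 3\right) \left(-3\right)}{3} = \frac{2 \left(-3\right)}{3} = \frac{1}{3} \left(-6\right) = -2$)
$- 10 \left(A{\left(5,V{\left(5 \right)} \right)} + 2 \cdot 6\right) = - 10 \left(-2 + 2 \cdot 6\right) = - 10 \left(-2 + 12\right) = \left(-10\right) 10 = -100$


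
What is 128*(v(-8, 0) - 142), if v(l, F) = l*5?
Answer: -23296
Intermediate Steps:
v(l, F) = 5*l
128*(v(-8, 0) - 142) = 128*(5*(-8) - 142) = 128*(-40 - 142) = 128*(-182) = -23296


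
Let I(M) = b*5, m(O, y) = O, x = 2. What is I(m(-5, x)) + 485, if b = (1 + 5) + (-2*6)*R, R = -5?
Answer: 815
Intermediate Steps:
b = 66 (b = (1 + 5) - 2*6*(-5) = 6 - 12*(-5) = 6 + 60 = 66)
I(M) = 330 (I(M) = 66*5 = 330)
I(m(-5, x)) + 485 = 330 + 485 = 815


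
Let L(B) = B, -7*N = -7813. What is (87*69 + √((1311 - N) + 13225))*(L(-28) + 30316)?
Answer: 181818864 + 30288*√657573/7 ≈ 1.8533e+8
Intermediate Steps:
N = 7813/7 (N = -⅐*(-7813) = 7813/7 ≈ 1116.1)
(87*69 + √((1311 - N) + 13225))*(L(-28) + 30316) = (87*69 + √((1311 - 1*7813/7) + 13225))*(-28 + 30316) = (6003 + √((1311 - 7813/7) + 13225))*30288 = (6003 + √(1364/7 + 13225))*30288 = (6003 + √(93939/7))*30288 = (6003 + √657573/7)*30288 = 181818864 + 30288*√657573/7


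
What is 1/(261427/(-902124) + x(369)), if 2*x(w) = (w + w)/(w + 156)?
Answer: 157871700/65211527 ≈ 2.4209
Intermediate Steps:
x(w) = w/(156 + w) (x(w) = ((w + w)/(w + 156))/2 = ((2*w)/(156 + w))/2 = (2*w/(156 + w))/2 = w/(156 + w))
1/(261427/(-902124) + x(369)) = 1/(261427/(-902124) + 369/(156 + 369)) = 1/(261427*(-1/902124) + 369/525) = 1/(-261427/902124 + 369*(1/525)) = 1/(-261427/902124 + 123/175) = 1/(65211527/157871700) = 157871700/65211527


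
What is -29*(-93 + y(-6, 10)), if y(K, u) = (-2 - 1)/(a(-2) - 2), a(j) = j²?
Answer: 5481/2 ≈ 2740.5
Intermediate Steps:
y(K, u) = -3/2 (y(K, u) = (-2 - 1)/((-2)² - 2) = -3/(4 - 2) = -3/2)
-29*(-93 + y(-6, 10)) = -29*(-93 - 3/2) = -29*(-189/2) = 5481/2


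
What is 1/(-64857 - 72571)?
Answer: -1/137428 ≈ -7.2765e-6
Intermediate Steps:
1/(-64857 - 72571) = 1/(-137428) = -1/137428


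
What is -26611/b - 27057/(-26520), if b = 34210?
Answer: 1465975/6048328 ≈ 0.24238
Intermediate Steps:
-26611/b - 27057/(-26520) = -26611/34210 - 27057/(-26520) = -26611*1/34210 - 27057*(-1/26520) = -26611/34210 + 9019/8840 = 1465975/6048328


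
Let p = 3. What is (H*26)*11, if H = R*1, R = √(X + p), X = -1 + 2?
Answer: 572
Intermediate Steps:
X = 1
R = 2 (R = √(1 + 3) = √4 = 2)
H = 2 (H = 2*1 = 2)
(H*26)*11 = (2*26)*11 = 52*11 = 572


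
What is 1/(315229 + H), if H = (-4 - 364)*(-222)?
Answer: 1/396925 ≈ 2.5194e-6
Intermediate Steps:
H = 81696 (H = -368*(-222) = 81696)
1/(315229 + H) = 1/(315229 + 81696) = 1/396925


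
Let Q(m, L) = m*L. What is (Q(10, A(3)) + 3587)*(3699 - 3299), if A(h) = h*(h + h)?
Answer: 1506800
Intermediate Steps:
A(h) = 2*h² (A(h) = h*(2*h) = 2*h²)
Q(m, L) = L*m
(Q(10, A(3)) + 3587)*(3699 - 3299) = ((2*3²)*10 + 3587)*(3699 - 3299) = ((2*9)*10 + 3587)*400 = (18*10 + 3587)*400 = (180 + 3587)*400 = 3767*400 = 1506800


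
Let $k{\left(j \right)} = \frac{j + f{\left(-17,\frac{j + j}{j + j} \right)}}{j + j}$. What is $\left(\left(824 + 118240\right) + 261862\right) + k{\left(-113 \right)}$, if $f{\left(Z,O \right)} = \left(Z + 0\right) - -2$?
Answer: $\frac{43044702}{113} \approx 3.8093 \cdot 10^{5}$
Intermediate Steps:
$f{\left(Z,O \right)} = 2 + Z$ ($f{\left(Z,O \right)} = Z + 2 = 2 + Z$)
$k{\left(j \right)} = \frac{-15 + j}{2 j}$ ($k{\left(j \right)} = \frac{j + \left(2 - 17\right)}{j + j} = \frac{j - 15}{2 j} = \left(-15 + j\right) \frac{1}{2 j} = \frac{-15 + j}{2 j}$)
$\left(\left(824 + 118240\right) + 261862\right) + k{\left(-113 \right)} = \left(\left(824 + 118240\right) + 261862\right) + \frac{-15 - 113}{2 \left(-113\right)} = \left(119064 + 261862\right) + \frac{1}{2} \left(- \frac{1}{113}\right) \left(-128\right) = 380926 + \frac{64}{113} = \frac{43044702}{113}$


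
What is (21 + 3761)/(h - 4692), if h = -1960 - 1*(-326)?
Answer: -1891/3163 ≈ -0.59785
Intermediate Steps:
h = -1634 (h = -1960 + 326 = -1634)
(21 + 3761)/(h - 4692) = (21 + 3761)/(-1634 - 4692) = 3782/(-6326) = 3782*(-1/6326) = -1891/3163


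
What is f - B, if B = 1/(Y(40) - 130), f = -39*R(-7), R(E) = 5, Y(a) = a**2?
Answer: -286651/1470 ≈ -195.00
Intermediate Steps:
f = -195 (f = -39*5 = -195)
B = 1/1470 (B = 1/(40**2 - 130) = 1/(1600 - 130) = 1/1470 ≈ 0.00068027)
f - B = -195 - 1*1/1470 = -195 - 1/1470 = -286651/1470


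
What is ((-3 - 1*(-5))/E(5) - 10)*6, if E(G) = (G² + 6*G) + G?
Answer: -299/5 ≈ -59.800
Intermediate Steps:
E(G) = G² + 7*G
((-3 - 1*(-5))/E(5) - 10)*6 = ((-3 - 1*(-5))/((5*(7 + 5))) - 10)*6 = ((-3 + 5)/((5*12)) - 10)*6 = (2/60 - 10)*6 = (2*(1/60) - 10)*6 = (1/30 - 10)*6 = -299/30*6 = -299/5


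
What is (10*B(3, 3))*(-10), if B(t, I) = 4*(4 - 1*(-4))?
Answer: -3200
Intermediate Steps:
B(t, I) = 32 (B(t, I) = 4*(4 + 4) = 4*8 = 32)
(10*B(3, 3))*(-10) = (10*32)*(-10) = 320*(-10) = -3200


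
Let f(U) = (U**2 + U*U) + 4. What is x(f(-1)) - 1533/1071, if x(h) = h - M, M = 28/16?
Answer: 575/204 ≈ 2.8186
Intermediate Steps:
f(U) = 4 + 2*U**2 (f(U) = (U**2 + U**2) + 4 = 2*U**2 + 4 = 4 + 2*U**2)
M = 7/4 (M = 28*(1/16) = 7/4 ≈ 1.7500)
x(h) = -7/4 + h (x(h) = h - 1*7/4 = h - 7/4 = -7/4 + h)
x(f(-1)) - 1533/1071 = (-7/4 + (4 + 2*(-1)**2)) - 1533/1071 = (-7/4 + (4 + 2*1)) - 1533*1/1071 = (-7/4 + (4 + 2)) - 73/51 = (-7/4 + 6) - 73/51 = 17/4 - 73/51 = 575/204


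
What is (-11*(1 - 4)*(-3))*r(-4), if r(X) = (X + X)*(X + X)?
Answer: -6336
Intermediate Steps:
r(X) = 4*X² (r(X) = (2*X)*(2*X) = 4*X²)
(-11*(1 - 4)*(-3))*r(-4) = (-11*(1 - 4)*(-3))*(4*(-4)²) = (-11*(-3)*(-3))*(4*16) = (33*(-3))*64 = -99*64 = -6336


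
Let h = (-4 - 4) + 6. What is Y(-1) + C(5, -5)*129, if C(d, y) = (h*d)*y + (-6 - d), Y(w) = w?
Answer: 5030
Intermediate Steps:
h = -2 (h = -8 + 6 = -2)
C(d, y) = -6 - d - 2*d*y (C(d, y) = (-2*d)*y + (-6 - d) = -2*d*y + (-6 - d) = -6 - d - 2*d*y)
Y(-1) + C(5, -5)*129 = -1 + (-6 - 1*5 - 2*5*(-5))*129 = -1 + (-6 - 5 + 50)*129 = -1 + 39*129 = -1 + 5031 = 5030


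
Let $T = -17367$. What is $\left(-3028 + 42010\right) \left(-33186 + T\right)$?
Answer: $-1970657046$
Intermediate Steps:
$\left(-3028 + 42010\right) \left(-33186 + T\right) = \left(-3028 + 42010\right) \left(-33186 - 17367\right) = 38982 \left(-50553\right) = -1970657046$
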